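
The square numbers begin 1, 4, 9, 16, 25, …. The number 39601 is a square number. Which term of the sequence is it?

We need n² = 39601, so n = √39601 = 199.

199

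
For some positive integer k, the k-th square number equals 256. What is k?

We need n² = 256, so n = √256 = 16.

16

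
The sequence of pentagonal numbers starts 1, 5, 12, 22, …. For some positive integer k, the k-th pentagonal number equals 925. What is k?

Set n(3n−1)/2 = 925, giving 3n² − n − 1850 = 0.
The discriminant is 1 + 24·925 = 22201, and √22201 = 149.
So n = (1 + 149) / 6 = 150/6 = 25.
Check: 25·(3·25 − 1)/2 = 925. ✓

25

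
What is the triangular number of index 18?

The 18th triangular number is n(n+1)/2 with n = 18.
18·19/2 = 342/2 = 171.

171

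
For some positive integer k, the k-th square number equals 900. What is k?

30

We need n² = 900, so n = √900 = 30.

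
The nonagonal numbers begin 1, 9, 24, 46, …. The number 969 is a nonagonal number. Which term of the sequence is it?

Set n(7n−5)/2 = 969, giving 7n² − 5n − 1938 = 0.
The discriminant is 25 + 56·969 = 54289, and √54289 = 233.
So n = (5 + 233) / 14 = 238/14 = 17.

17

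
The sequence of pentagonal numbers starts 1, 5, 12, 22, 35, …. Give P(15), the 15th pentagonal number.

330

15·(3·15 − 1)/2 = 15·44/2 = 15·22 = 330.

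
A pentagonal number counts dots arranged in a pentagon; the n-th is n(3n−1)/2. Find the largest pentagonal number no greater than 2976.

2882

Solve n(3n−1)/2 ≤ 2976 for integer n.
n = 44 gives 2882 ≤ 2976, while n = 45 gives 3015 > 2976; so the answer is 2882.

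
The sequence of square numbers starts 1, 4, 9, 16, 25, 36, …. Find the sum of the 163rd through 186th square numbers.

Σ_{i=163}^{186} i² = 2162281 − 1430325 = 731956.

731956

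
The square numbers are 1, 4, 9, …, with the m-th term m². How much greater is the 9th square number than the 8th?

n² − (n−1)² = 2n − 1, so 9² − 8² = 2·9 − 1 = 17.

17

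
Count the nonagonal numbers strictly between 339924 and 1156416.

263

The n-th nonagonal number is n(7n−5)/2.
Smallest index with value > 339924: n = 313 (giving 342109).
Largest index with value < 1156416: n = 575 (giving 1155750).
Indices 313 through 575: 263 terms.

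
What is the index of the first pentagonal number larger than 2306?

40

Solve n(3n−1)/2 > 2306 for integer n.
The largest n with value ≤ 2306 is 39 (since 2262 ≤ 2306 < 2380), so the first above is n = 40, value 2380.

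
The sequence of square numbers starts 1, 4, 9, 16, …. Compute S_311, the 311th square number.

96721

The 311th square number is n² with n = 311.
311² = 96721.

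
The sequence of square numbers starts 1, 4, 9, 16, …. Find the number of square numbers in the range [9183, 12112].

15

The n-th square number is n².
Smallest index with value ≥ 9183: n = 96 (giving 9216).
Largest index with value ≤ 12112: n = 110 (giving 12100).
Indices 96 through 110: 15 terms.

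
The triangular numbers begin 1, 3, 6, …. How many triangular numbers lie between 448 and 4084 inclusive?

60

The n-th triangular number is n(n+1)/2.
Smallest index with value ≥ 448: n = 30 (giving 465).
Largest index with value ≤ 4084: n = 89 (giving 4005).
Indices 30 through 89: 60 terms.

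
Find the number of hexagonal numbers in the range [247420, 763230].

267

The n-th hexagonal number is n(2n−1).
Smallest index with value ≥ 247420: n = 352 (giving 247456).
Largest index with value ≤ 763230: n = 618 (giving 763230).
Indices 352 through 618: 267 terms.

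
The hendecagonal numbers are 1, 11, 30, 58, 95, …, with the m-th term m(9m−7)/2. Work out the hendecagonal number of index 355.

565870

The 355th hendecagonal number is n(9n−7)/2 with n = 355.
355·(9·355 − 7)/2 = 355·3188/2 = 355·1594 = 565870.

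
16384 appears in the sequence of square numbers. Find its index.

We need n² = 16384, so n = √16384 = 128.

128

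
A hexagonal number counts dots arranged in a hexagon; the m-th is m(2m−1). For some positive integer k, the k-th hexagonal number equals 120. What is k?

Set n(2n−1) = 120, giving 2n² − n − 120 = 0.
The discriminant is 1 + 8·120 = 961, and √961 = 31.
So n = (1 + 31) / 4 = 32/4 = 8.

8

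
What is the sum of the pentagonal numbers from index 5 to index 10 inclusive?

Σ i(3i−1)/2 = (3Σi² − Σi) / 2 over i = 5..10.
Σi = 55 − 10 = 45 and Σi² = 385 − 30 = 355.
(3·355 − 1·45) / 2 = 1020/2 = 510.

510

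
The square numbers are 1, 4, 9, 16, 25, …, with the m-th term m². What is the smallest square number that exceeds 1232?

1296

Solve n² > 1232 for integer n.
The largest n with value ≤ 1232 is 35 (since 1225 ≤ 1232 < 1296), so the first above is n = 36, value 1296.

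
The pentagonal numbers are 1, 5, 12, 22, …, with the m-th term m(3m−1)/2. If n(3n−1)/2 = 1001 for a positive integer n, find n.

26

Set n(3n−1)/2 = 1001, giving 3n² − n − 2002 = 0.
The discriminant is 1 + 24·1001 = 24025, and √24025 = 155.
So n = (1 + 155) / 6 = 156/6 = 26.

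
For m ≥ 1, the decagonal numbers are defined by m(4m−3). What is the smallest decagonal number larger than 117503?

117820

Solve n(4n−3) > 117503 for integer n.
The largest n with value ≤ 117503 is 171 (since 116451 ≤ 117503 < 117820), so the first above is n = 172, value 117820.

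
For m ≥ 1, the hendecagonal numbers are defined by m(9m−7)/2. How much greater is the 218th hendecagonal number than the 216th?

218·(9·218 − 7)/2 = 213095 and 216·(9·216 − 7)/2 = 209196.
Difference: 213095 − 209196 = 3899.

3899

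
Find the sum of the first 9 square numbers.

Σ_{i=1}^{9} i² = 9·10·19/6 = 285.

285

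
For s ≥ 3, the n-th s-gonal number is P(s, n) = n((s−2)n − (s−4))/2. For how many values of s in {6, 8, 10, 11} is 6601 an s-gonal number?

1

s = 6: P(6, 57) = 6441 and P(6, 58) = 6670; 6601 is not s-gonal.
s = 8: P(8, 47) = 6533 and P(8, 48) = 6816; 6601 is not s-gonal.
s = 10: P(10, 41) = 6601. ✓
s = 11: P(11, 38) = 6365 and P(11, 39) = 6708; 6601 is not s-gonal.
Hits: s ∈ {10} → 1.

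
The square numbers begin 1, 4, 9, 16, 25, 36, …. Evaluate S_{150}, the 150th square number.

22500

The 150th square number is n² with n = 150.
150² = 22500.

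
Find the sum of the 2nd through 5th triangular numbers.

Σ i(i+1)/2 = (Σi² + Σi) / 2 over i = 2..5.
Σi = 15 − 1 = 14 and Σi² = 55 − 1 = 54.
(1·54 + 1·14) / 2 = 68/2 = 34.

34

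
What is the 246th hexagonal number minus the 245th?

981

Consecutive hexagonal numbers differ by 4n − 3: here 4·246 − 3 = 981.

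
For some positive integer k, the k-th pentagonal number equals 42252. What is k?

Set n(3n−1)/2 = 42252, giving 3n² − n − 84504 = 0.
The discriminant is 1 + 24·42252 = 1014049, and √1014049 = 1007.
So n = (1 + 1007) / 6 = 1008/6 = 168.
Check: 168·(3·168 − 1)/2 = 42252. ✓

168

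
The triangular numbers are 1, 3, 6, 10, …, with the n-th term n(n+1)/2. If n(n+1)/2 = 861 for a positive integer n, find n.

Set n(n+1)/2 = 861, giving n² + n − 1722 = 0.
The discriminant is 1 + 8·861 = 6889, and √6889 = 83.
So n = (-1 + 83) / 2 = 82/2 = 41.
Check: 41·42/2 = 861. ✓

41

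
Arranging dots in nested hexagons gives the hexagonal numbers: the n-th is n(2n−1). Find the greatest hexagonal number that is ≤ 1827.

Solve n(2n−1) ≤ 1827 for integer n.
n = 30 gives 1770 ≤ 1827, while n = 31 gives 1891 > 1827; so the answer is 1770.

1770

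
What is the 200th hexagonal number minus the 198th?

1590

200·(2·200 − 1) = 79800 and 198·(2·198 − 1) = 78210.
Difference: 79800 − 78210 = 1590.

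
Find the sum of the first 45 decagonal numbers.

122475

Σ i(4i−3) = 4Σi² − 3Σi over i = 1..45.
Σi = 1035 and Σi² = 31395.
4·31395 − 3·1035 = 122475.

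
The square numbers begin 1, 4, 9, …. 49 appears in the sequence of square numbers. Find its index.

We need n² = 49, so n = √49 = 7.

7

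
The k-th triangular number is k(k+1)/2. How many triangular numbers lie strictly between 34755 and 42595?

28

The n-th triangular number is n(n+1)/2.
Smallest index with value > 34755: n = 264 (giving 34980).
Largest index with value < 42595: n = 291 (giving 42486).
Indices 264 through 291: 28 terms.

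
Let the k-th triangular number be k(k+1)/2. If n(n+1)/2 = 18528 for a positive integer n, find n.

192

Set n(n+1)/2 = 18528, giving n² + n − 37056 = 0.
So n = (-1 + 385) / 2 = 384/2 = 192.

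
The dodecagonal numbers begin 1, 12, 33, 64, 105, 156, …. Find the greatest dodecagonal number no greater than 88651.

87913

Solve n(5n−4) ≤ 88651 for integer n.
n = 133 gives 87913 ≤ 88651, while n = 134 gives 89244 > 88651; so the answer is 87913.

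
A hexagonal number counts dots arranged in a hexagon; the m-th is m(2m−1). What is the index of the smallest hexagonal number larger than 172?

10

Solve n(2n−1) > 172 for integer n.
The largest n with value ≤ 172 is 9 (since 153 ≤ 172 < 190), so the first above is n = 10, value 190.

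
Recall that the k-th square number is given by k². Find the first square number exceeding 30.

36

Solve n² > 30 for integer n.
The largest n with value ≤ 30 is 5 (since 25 ≤ 30 < 36), so the first above is n = 6, value 36.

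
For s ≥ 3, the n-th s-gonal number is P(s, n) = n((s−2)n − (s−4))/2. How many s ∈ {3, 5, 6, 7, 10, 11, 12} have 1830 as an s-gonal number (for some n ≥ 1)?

1

s = 3: P(3, 60) = 1830. ✓
s = 5: P(5, 35) = 1820 and P(5, 36) = 1926; 1830 is not s-gonal.
s = 6: P(6, 30) = 1770 and P(6, 31) = 1891; 1830 is not s-gonal.
s = 7: P(7, 27) = 1782 and P(7, 28) = 1918; 1830 is not s-gonal.
s = 10: P(10, 21) = 1701 and P(10, 22) = 1870; 1830 is not s-gonal.
s = 11: P(11, 20) = 1730 and P(11, 21) = 1911; 1830 is not s-gonal.
s = 12: P(12, 19) = 1729 and P(12, 20) = 1920; 1830 is not s-gonal.
Hits: s ∈ {3} → 1.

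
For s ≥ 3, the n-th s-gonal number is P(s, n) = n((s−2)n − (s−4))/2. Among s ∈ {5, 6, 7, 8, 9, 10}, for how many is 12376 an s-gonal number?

s = 5: P(5, 91) = 12376. ✓
s = 6: P(6, 78) = 12090 and P(6, 79) = 12403; 12376 is not s-gonal.
s = 7: P(7, 70) = 12145 and P(7, 71) = 12496; 12376 is not s-gonal.
s = 8: P(8, 64) = 12160 and P(8, 65) = 12545; 12376 is not s-gonal.
s = 9: P(9, 59) = 12036 and P(9, 60) = 12450; 12376 is not s-gonal.
s = 10: P(10, 56) = 12376. ✓
Hits: s ∈ {5, 10} → 2.

2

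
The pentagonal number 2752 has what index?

Set n(3n−1)/2 = 2752, giving 3n² − n − 5504 = 0.
So n = (1 + 257) / 6 = 258/6 = 43.
Check: 43·(3·43 − 1)/2 = 2752. ✓

43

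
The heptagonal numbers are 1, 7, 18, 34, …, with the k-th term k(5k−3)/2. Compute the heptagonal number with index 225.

The 225th heptagonal number is n(5n−3)/2 with n = 225.
225·(5·225 − 3)/2 = 225·1122/2 = 225·561 = 126225.

126225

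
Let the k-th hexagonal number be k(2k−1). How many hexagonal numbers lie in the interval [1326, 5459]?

27

The n-th hexagonal number is n(2n−1).
Smallest index with value ≥ 1326: n = 26 (giving 1326).
Largest index with value ≤ 5459: n = 52 (giving 5356).
Indices 26 through 52: 27 terms.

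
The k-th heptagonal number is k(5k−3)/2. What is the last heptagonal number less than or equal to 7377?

7209

Solve n(5n−3)/2 ≤ 7377 for integer n.
n = 54 gives 7209 ≤ 7377, while n = 55 gives 7480 > 7377; so the answer is 7209.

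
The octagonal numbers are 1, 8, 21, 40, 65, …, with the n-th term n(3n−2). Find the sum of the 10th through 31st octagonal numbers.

Σ i(3i−2) = 3Σi² − 2Σi over i = 10..31.
Σi = 496 − 45 = 451 and Σi² = 10416 − 285 = 10131.
3·10131 − 2·451 = 29491.

29491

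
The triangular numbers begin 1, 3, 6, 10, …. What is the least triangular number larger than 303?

Solve n(n+1)/2 > 303 for integer n.
The largest n with value ≤ 303 is 24 (since 300 ≤ 303 < 325), so the first above is n = 25, value 325.

325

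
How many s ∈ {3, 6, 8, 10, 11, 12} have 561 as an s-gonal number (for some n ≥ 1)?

s = 3: P(3, 33) = 561. ✓
s = 6: P(6, 17) = 561. ✓
s = 8: P(8, 14) = 560 and P(8, 15) = 645; 561 is not s-gonal.
s = 10: P(10, 12) = 540 and P(10, 13) = 637; 561 is not s-gonal.
s = 11: P(11, 11) = 506 and P(11, 12) = 606; 561 is not s-gonal.
s = 12: P(12, 11) = 561. ✓
Hits: s ∈ {3, 6, 12} → 3.

3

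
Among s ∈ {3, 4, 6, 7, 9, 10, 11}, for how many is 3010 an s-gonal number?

1

s = 3: P(3, 77) = 3003 and P(3, 78) = 3081; 3010 is not s-gonal.
s = 4: P(4, 54) = 2916 and P(4, 55) = 3025; 3010 is not s-gonal.
s = 6: P(6, 39) = 3003 and P(6, 40) = 3160; 3010 is not s-gonal.
s = 7: P(7, 35) = 3010. ✓
s = 9: P(9, 29) = 2871 and P(9, 30) = 3075; 3010 is not s-gonal.
s = 10: P(10, 27) = 2835 and P(10, 28) = 3052; 3010 is not s-gonal.
s = 11: P(11, 26) = 2951 and P(11, 27) = 3186; 3010 is not s-gonal.
Hits: s ∈ {7} → 1.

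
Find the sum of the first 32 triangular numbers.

Σ i(i+1)/2 = (Σi² + Σi) / 2 over i = 1..32.
Σi = 528 and Σi² = 11440.
(1·11440 + 1·528) / 2 = 11968/2 = 5984.

5984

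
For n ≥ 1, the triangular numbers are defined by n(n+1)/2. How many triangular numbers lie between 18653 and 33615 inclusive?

The n-th triangular number is n(n+1)/2.
Smallest index with value ≥ 18653: n = 193 (giving 18721).
Largest index with value ≤ 33615: n = 258 (giving 33411).
Indices 193 through 258: 66 terms.

66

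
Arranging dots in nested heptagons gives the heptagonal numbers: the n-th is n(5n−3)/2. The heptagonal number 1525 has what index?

25

Set n(5n−3)/2 = 1525, giving 5n² − 3n − 3050 = 0.
The discriminant is 9 + 40·1525 = 61009, and √61009 = 247.
So n = (3 + 247) / 10 = 250/10 = 25.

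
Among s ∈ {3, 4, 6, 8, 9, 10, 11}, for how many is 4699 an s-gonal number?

s = 3: P(3, 96) = 4656 and P(3, 97) = 4753; 4699 is not s-gonal.
s = 4: P(4, 68) = 4624 and P(4, 69) = 4761; 4699 is not s-gonal.
s = 6: P(6, 48) = 4560 and P(6, 49) = 4753; 4699 is not s-gonal.
s = 8: P(8, 39) = 4485 and P(8, 40) = 4720; 4699 is not s-gonal.
s = 9: P(9, 37) = 4699. ✓
s = 10: P(10, 34) = 4522 and P(10, 35) = 4795; 4699 is not s-gonal.
s = 11: P(11, 32) = 4496 and P(11, 33) = 4785; 4699 is not s-gonal.
Hits: s ∈ {9} → 1.

1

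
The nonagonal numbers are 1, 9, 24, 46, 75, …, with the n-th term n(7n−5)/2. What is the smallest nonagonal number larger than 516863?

Solve n(7n−5)/2 > 516863 for integer n.
The largest n with value ≤ 516863 is 384 (since 515136 ≤ 516863 < 517825), so the first above is n = 385, value 517825.

517825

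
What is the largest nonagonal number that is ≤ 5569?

5500

Solve n(7n−5)/2 ≤ 5569 for integer n.
n = 40 gives 5500 ≤ 5569, while n = 41 gives 5781 > 5569; so the answer is 5500.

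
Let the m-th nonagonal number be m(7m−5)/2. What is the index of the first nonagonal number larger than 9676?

53

Solve n(7n−5)/2 > 9676 for integer n.
The largest n with value ≤ 9676 is 52 (since 9334 ≤ 9676 < 9699), so the first above is n = 53, value 9699.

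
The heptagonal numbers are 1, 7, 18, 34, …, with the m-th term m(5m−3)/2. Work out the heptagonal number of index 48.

The 48th heptagonal number is n(5n−3)/2 with n = 48.
48·(5·48 − 3)/2 = 48·237/2 = 5688.

5688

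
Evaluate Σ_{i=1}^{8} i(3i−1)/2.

288

Σ i(3i−1)/2 = (3Σi² − Σi) / 2 over i = 1..8.
Σi = 36 and Σi² = 204.
(3·204 − 1·36) / 2 = 576/2 = 288.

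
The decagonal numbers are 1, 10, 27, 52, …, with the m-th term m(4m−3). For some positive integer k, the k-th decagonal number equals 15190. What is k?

62

Set n(4n−3) = 15190, giving 4n² − 3n − 15190 = 0.
The discriminant is 9 + 16·15190 = 243049, and √243049 = 493.
So n = (3 + 493) / 8 = 496/8 = 62.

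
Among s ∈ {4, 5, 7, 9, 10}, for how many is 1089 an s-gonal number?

2

s = 4: P(4, 33) = 1089. ✓
s = 5: P(5, 27) = 1080 and P(5, 28) = 1162; 1089 is not s-gonal.
s = 7: P(7, 21) = 1071 and P(7, 22) = 1177; 1089 is not s-gonal.
s = 9: P(9, 18) = 1089. ✓
s = 10: P(10, 16) = 976 and P(10, 17) = 1105; 1089 is not s-gonal.
Hits: s ∈ {4, 9} → 2.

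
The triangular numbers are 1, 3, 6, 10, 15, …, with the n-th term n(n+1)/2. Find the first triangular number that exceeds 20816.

20910

Solve n(n+1)/2 > 20816 for integer n.
The largest n with value ≤ 20816 is 203 (since 20706 ≤ 20816 < 20910), so the first above is n = 204, value 20910.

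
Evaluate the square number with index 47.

2209

The 47th square number is n² with n = 47.
47² = 2209.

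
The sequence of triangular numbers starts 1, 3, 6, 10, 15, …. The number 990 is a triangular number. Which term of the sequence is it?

Set n(n+1)/2 = 990, giving n² + n − 1980 = 0.
The discriminant is 1 + 8·990 = 7921, and √7921 = 89.
So n = (-1 + 89) / 2 = 88/2 = 44.

44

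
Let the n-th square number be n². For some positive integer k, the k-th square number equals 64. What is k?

8

We need n² = 64, so n = √64 = 8.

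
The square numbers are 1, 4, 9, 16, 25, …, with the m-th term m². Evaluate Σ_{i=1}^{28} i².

Σ_{i=1}^{28} i² = 28·29·57/6 = 7714.

7714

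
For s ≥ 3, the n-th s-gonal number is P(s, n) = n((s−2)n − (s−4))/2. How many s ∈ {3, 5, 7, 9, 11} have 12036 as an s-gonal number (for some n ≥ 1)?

1

s = 3: P(3, 154) = 11935 and P(3, 155) = 12090; 12036 is not s-gonal.
s = 5: P(5, 89) = 11837 and P(5, 90) = 12105; 12036 is not s-gonal.
s = 7: P(7, 69) = 11799 and P(7, 70) = 12145; 12036 is not s-gonal.
s = 9: P(9, 59) = 12036. ✓
s = 11: P(11, 52) = 11986 and P(11, 53) = 12455; 12036 is not s-gonal.
Hits: s ∈ {9} → 1.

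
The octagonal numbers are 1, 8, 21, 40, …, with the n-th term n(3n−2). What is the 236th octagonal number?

The 236th octagonal number is n(3n−2) with n = 236.
236·(3·236 − 2) = 236·706 = 166616.

166616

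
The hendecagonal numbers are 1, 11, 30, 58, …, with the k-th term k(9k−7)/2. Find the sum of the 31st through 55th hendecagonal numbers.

Σ i(9i−7)/2 = (9Σi² − 7Σi) / 2 over i = 31..55.
Σi = 1540 − 465 = 1075 and Σi² = 56980 − 9455 = 47525.
(9·47525 − 7·1075) / 2 = 420200/2 = 210100.

210100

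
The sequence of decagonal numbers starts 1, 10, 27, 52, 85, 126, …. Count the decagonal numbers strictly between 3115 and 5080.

The n-th decagonal number is n(4n−3).
Smallest index with value > 3115: n = 29 (giving 3277).
Largest index with value < 5080: n = 36 (giving 5076).
Indices 29 through 36: 8 terms.

8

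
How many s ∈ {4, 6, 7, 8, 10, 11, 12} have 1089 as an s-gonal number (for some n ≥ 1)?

1

s = 4: P(4, 33) = 1089. ✓
s = 6: P(6, 23) = 1035 and P(6, 24) = 1128; 1089 is not s-gonal.
s = 7: P(7, 21) = 1071 and P(7, 22) = 1177; 1089 is not s-gonal.
s = 8: P(8, 19) = 1045 and P(8, 20) = 1160; 1089 is not s-gonal.
s = 10: P(10, 16) = 976 and P(10, 17) = 1105; 1089 is not s-gonal.
s = 11: P(11, 15) = 960 and P(11, 16) = 1096; 1089 is not s-gonal.
s = 12: P(12, 15) = 1065 and P(12, 16) = 1216; 1089 is not s-gonal.
Hits: s ∈ {4} → 1.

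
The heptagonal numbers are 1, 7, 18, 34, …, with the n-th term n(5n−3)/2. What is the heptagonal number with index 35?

3010

The 35th heptagonal number is n(5n−3)/2 with n = 35.
35·(5·35 − 3)/2 = 35·172/2 = 35·86 = 3010.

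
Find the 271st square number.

73441

271² = 73441.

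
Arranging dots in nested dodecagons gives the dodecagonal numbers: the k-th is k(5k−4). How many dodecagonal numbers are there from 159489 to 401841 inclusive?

105

The n-th dodecagonal number is n(5n−4).
Smallest index with value ≥ 159489: n = 179 (giving 159489).
Largest index with value ≤ 401841: n = 283 (giving 399313).
Indices 179 through 283: 105 terms.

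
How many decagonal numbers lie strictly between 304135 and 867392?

190

The n-th decagonal number is n(4n−3).
Smallest index with value > 304135: n = 277 (giving 306085).
Largest index with value < 867392: n = 466 (giving 867226).
Indices 277 through 466: 190 terms.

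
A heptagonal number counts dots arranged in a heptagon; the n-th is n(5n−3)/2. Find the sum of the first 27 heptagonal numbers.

Σ i(5i−3)/2 = (5Σi² − 3Σi) / 2 over i = 1..27.
Σi = 378 and Σi² = 6930.
(5·6930 − 3·378) / 2 = 33516/2 = 16758.

16758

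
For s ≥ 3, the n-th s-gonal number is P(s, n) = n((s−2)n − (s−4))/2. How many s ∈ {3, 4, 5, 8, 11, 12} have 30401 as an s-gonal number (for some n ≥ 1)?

s = 3: P(3, 246) = 30381 and P(3, 247) = 30628; 30401 is not s-gonal.
s = 4: P(4, 174) = 30276 and P(4, 175) = 30625; 30401 is not s-gonal.
s = 5: P(5, 142) = 30175 and P(5, 143) = 30602; 30401 is not s-gonal.
s = 8: P(8, 101) = 30401. ✓
s = 11: P(11, 82) = 29971 and P(11, 83) = 30710; 30401 is not s-gonal.
s = 12: P(12, 78) = 30108 and P(12, 79) = 30889; 30401 is not s-gonal.
Hits: s ∈ {8} → 1.

1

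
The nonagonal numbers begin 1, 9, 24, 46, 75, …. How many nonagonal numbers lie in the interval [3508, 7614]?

The n-th nonagonal number is n(7n−5)/2.
Smallest index with value ≥ 3508: n = 33 (giving 3729).
Largest index with value ≤ 7614: n = 47 (giving 7614).
Indices 33 through 47: 15 terms.

15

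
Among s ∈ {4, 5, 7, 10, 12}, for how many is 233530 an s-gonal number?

1

s = 4: P(4, 483) = 233289 and P(4, 484) = 234256; 233530 is not s-gonal.
s = 5: P(5, 394) = 232657 and P(5, 395) = 233840; 233530 is not s-gonal.
s = 7: P(7, 305) = 232105 and P(7, 306) = 233631; 233530 is not s-gonal.
s = 10: P(10, 242) = 233530. ✓
s = 12: P(12, 216) = 232416 and P(12, 217) = 234577; 233530 is not s-gonal.
Hits: s ∈ {10} → 1.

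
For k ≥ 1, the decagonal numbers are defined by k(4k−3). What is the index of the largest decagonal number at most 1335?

Solve n(4n−3) ≤ 1335 for integer n.
n = 18 gives 1242 ≤ 1335, while n = 19 gives 1387 > 1335; so the answer is index 18.

18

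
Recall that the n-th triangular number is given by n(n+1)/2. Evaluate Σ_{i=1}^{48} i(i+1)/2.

Σ i(i+1)/2 = (Σi² + Σi) / 2 over i = 1..48.
Σi = 1176 and Σi² = 38024.
(1·38024 + 1·1176) / 2 = 39200/2 = 19600.

19600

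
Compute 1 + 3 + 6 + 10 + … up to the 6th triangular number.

Σ i(i+1)/2 = (Σi² + Σi) / 2 over i = 1..6.
Σi = 21 and Σi² = 91.
(1·91 + 1·21) / 2 = 112/2 = 56.

56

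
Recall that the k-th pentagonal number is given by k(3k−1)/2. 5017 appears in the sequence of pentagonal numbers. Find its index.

58

Set n(3n−1)/2 = 5017, giving 3n² − n − 10034 = 0.
So n = (1 + 347) / 6 = 348/6 = 58.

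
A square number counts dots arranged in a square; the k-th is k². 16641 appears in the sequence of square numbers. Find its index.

129

We need n² = 16641, so n = √16641 = 129.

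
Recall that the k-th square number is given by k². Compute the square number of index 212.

44944

The 212th square number is n² with n = 212.
212² = 44944.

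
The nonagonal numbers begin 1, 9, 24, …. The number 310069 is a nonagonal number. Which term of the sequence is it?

298

Set n(7n−5)/2 = 310069, giving 7n² − 5n − 620138 = 0.
The discriminant is 25 + 56·310069 = 17363889, and √17363889 = 4167.
So n = (5 + 4167) / 14 = 4172/14 = 298.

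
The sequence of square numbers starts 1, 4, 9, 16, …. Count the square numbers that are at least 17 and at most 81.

5

The n-th square number is n².
Smallest index with value ≥ 17: n = 5 (giving 25).
Largest index with value ≤ 81: n = 9 (giving 81).
Indices 5 through 9: 5 terms.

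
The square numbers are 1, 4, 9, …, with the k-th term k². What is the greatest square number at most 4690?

4624

Solve n² ≤ 4690 for integer n.
n = 68 gives 4624 ≤ 4690, while n = 69 gives 4761 > 4690; so the answer is 4624.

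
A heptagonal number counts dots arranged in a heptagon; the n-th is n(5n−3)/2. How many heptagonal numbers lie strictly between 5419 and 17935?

38

The n-th heptagonal number is n(5n−3)/2.
Smallest index with value > 5419: n = 47 (giving 5452).
Largest index with value < 17935: n = 84 (giving 17514).
Indices 47 through 84: 38 terms.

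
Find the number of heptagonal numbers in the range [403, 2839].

22

The n-th heptagonal number is n(5n−3)/2.
Smallest index with value ≥ 403: n = 13 (giving 403).
Largest index with value ≤ 2839: n = 34 (giving 2839).
Indices 13 through 34: 22 terms.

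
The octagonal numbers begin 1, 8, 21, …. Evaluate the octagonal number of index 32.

3008

32·(3·32 − 2) = 32·94 = 3008.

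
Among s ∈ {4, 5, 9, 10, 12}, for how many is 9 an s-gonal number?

2

s = 4: P(4, 3) = 9. ✓
s = 5: P(5, 2) = 5 and P(5, 3) = 12; 9 is not s-gonal.
s = 9: P(9, 2) = 9. ✓
s = 10: P(10, 1) = 1 and P(10, 2) = 10; 9 is not s-gonal.
s = 12: P(12, 1) = 1 and P(12, 2) = 12; 9 is not s-gonal.
Hits: s ∈ {4, 9} → 2.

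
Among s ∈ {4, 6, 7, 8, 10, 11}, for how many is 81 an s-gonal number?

s = 4: P(4, 9) = 81. ✓
s = 6: P(6, 6) = 66 and P(6, 7) = 91; 81 is not s-gonal.
s = 7: P(7, 6) = 81. ✓
s = 8: P(8, 5) = 65 and P(8, 6) = 96; 81 is not s-gonal.
s = 10: P(10, 4) = 52 and P(10, 5) = 85; 81 is not s-gonal.
s = 11: P(11, 4) = 58 and P(11, 5) = 95; 81 is not s-gonal.
Hits: s ∈ {4, 7} → 2.

2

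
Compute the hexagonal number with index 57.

57·(2·57 − 1) = 57·113 = 6441.

6441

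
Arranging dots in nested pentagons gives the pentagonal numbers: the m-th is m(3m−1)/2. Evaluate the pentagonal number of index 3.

The 3rd pentagonal number is n(3n−1)/2 with n = 3.
3·(3·3 − 1)/2 = 3·8/2 = 3·4 = 12.

12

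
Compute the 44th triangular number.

990

The 44th triangular number is n(n+1)/2 with n = 44.
44·45/2 = 1980/2 = 990.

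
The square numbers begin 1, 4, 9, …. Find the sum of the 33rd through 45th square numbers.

Σ_{i=33}^{45} i² = 31395 − 11440 = 19955.

19955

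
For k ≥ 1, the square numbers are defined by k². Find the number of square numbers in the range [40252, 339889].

383

The n-th square number is n².
Smallest index with value ≥ 40252: n = 201 (giving 40401).
Largest index with value ≤ 339889: n = 583 (giving 339889).
Indices 201 through 583: 383 terms.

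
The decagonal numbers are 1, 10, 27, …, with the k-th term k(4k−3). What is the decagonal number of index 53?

11077

53·(4·53 − 3) = 53·209 = 11077.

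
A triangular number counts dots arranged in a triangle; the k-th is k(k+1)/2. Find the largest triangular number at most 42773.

Solve n(n+1)/2 ≤ 42773 for integer n.
n = 291 gives 42486 ≤ 42773, while n = 292 gives 42778 > 42773; so the answer is 42486.

42486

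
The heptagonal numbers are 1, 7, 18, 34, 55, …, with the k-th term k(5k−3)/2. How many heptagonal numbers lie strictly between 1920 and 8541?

30

The n-th heptagonal number is n(5n−3)/2.
Smallest index with value > 1920: n = 29 (giving 2059).
Largest index with value < 8541: n = 58 (giving 8323).
Indices 29 through 58: 30 terms.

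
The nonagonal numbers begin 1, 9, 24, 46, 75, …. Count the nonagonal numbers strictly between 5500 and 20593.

The n-th nonagonal number is n(7n−5)/2.
Smallest index with value > 5500: n = 41 (giving 5781).
Largest index with value < 20593: n = 77 (giving 20559).
Indices 41 through 77: 37 terms.

37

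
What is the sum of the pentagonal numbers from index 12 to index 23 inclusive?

Σ i(3i−1)/2 = (3Σi² − Σi) / 2 over i = 12..23.
Σi = 276 − 66 = 210 and Σi² = 4324 − 506 = 3818.
(3·3818 − 1·210) / 2 = 11244/2 = 5622.

5622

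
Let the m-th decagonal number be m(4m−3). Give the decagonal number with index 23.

2047

The 23rd decagonal number is n(4n−3) with n = 23.
23·(4·23 − 3) = 23·89 = 2047.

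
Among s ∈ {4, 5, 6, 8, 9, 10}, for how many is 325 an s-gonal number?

2

s = 4: P(4, 18) = 324 and P(4, 19) = 361; 325 is not s-gonal.
s = 5: P(5, 14) = 287 and P(5, 15) = 330; 325 is not s-gonal.
s = 6: P(6, 13) = 325. ✓
s = 8: P(8, 10) = 280 and P(8, 11) = 341; 325 is not s-gonal.
s = 9: P(9, 10) = 325. ✓
s = 10: P(10, 9) = 297 and P(10, 10) = 370; 325 is not s-gonal.
Hits: s ∈ {6, 9} → 2.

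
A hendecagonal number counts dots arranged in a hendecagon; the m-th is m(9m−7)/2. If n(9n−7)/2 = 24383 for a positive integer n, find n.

Set n(9n−7)/2 = 24383, giving 9n² − 7n − 48766 = 0.
The discriminant is 49 + 72·24383 = 1755625, and √1755625 = 1325.
So n = (7 + 1325) / 18 = 1332/18 = 74.
Check: 74·(9·74 − 7)/2 = 24383. ✓

74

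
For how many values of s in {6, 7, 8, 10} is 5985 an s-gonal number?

1

s = 6: P(6, 54) = 5778 and P(6, 55) = 5995; 5985 is not s-gonal.
s = 7: P(7, 49) = 5929 and P(7, 50) = 6175; 5985 is not s-gonal.
s = 8: P(8, 45) = 5985. ✓
s = 10: P(10, 39) = 5967 and P(10, 40) = 6280; 5985 is not s-gonal.
Hits: s ∈ {8} → 1.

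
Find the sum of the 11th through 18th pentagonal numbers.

2528

Σ i(3i−1)/2 = (3Σi² − Σi) / 2 over i = 11..18.
Σi = 171 − 55 = 116 and Σi² = 2109 − 385 = 1724.
(3·1724 − 1·116) / 2 = 5056/2 = 2528.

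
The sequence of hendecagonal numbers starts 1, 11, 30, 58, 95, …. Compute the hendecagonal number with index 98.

The 98th hendecagonal number is n(9n−7)/2 with n = 98.
98·(9·98 − 7)/2 = 98·875/2 = 42875.

42875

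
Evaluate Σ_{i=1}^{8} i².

204

Σ_{i=1}^{8} i² = 8·9·17/6 = 204.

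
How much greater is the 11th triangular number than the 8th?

11·12/2 = 66 and 8·9/2 = 36.
Difference: 66 − 36 = 30.

30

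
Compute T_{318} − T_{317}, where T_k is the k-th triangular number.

Consecutive triangular numbers differ by n: T_{318} − T_{317} = 318.

318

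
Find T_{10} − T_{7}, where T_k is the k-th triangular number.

10·11/2 = 55 and 7·8/2 = 28.
Difference: 55 − 28 = 27.

27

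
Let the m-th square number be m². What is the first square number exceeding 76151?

Solve n² > 76151 for integer n.
The largest n with value ≤ 76151 is 275 (since 75625 ≤ 76151 < 76176), so the first above is n = 276, value 76176.

76176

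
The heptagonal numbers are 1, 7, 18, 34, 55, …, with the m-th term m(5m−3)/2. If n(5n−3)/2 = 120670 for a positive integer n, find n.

Set n(5n−3)/2 = 120670, giving 5n² − 3n − 241340 = 0.
The discriminant is 9 + 40·120670 = 4826809, and √4826809 = 2197.
So n = (3 + 2197) / 10 = 2200/10 = 220.
Check: 220·(5·220 − 3)/2 = 120670. ✓

220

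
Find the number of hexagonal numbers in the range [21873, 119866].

The n-th hexagonal number is n(2n−1).
Smallest index with value ≥ 21873: n = 105 (giving 21945).
Largest index with value ≤ 119866: n = 245 (giving 119805).
Indices 105 through 245: 141 terms.

141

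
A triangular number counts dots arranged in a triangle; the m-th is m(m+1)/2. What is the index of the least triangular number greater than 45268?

Solve n(n+1)/2 > 45268 for integer n.
The largest n with value ≤ 45268 is 300 (since 45150 ≤ 45268 < 45451), so the first above is n = 301, value 45451.

301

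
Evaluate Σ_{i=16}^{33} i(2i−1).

22137

Σ i(2i−1) = 2Σi² − Σi over i = 16..33.
Σi = 561 − 120 = 441 and Σi² = 12529 − 1240 = 11289.
2·11289 − 1·441 = 22137.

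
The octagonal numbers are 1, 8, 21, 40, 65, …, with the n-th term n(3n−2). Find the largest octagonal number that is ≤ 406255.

Solve n(3n−2) ≤ 406255 for integer n.
n = 368 gives 405536 ≤ 406255, while n = 369 gives 407745 > 406255; so the answer is 405536.

405536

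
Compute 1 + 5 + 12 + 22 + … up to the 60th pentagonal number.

Σ i(3i−1)/2 = (3Σi² − Σi) / 2 over i = 1..60.
Σi = 1830 and Σi² = 73810.
(3·73810 − 1·1830) / 2 = 219600/2 = 109800.

109800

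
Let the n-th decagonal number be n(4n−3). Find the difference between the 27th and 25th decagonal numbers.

27·(4·27 − 3) = 2835 and 25·(4·25 − 3) = 2425.
Difference: 2835 − 2425 = 410.

410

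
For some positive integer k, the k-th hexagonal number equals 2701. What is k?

37

Set n(2n−1) = 2701, giving 2n² − n − 2701 = 0.
The discriminant is 1 + 8·2701 = 21609, and √21609 = 147.
So n = (1 + 147) / 4 = 148/4 = 37.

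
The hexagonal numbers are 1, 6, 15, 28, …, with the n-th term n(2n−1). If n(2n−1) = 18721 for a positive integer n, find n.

97

Set n(2n−1) = 18721, giving 2n² − n − 18721 = 0.
The discriminant is 1 + 8·18721 = 149769, and √149769 = 387.
So n = (1 + 387) / 4 = 388/4 = 97.
Check: 97·(2·97 − 1) = 18721. ✓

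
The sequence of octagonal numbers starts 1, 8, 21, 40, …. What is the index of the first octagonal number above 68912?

152

Solve n(3n−2) > 68912 for integer n.
The largest n with value ≤ 68912 is 151 (since 68101 ≤ 68912 < 69008), so the first above is n = 152, value 69008.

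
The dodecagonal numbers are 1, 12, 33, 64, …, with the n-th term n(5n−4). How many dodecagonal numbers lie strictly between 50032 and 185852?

93

The n-th dodecagonal number is n(5n−4).
Smallest index with value > 50032: n = 101 (giving 50601).
Largest index with value < 185852: n = 193 (giving 185473).
Indices 101 through 193: 93 terms.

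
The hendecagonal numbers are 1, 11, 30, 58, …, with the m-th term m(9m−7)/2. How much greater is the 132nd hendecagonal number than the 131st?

Consecutive hendecagonal numbers differ by 9n − 8: here 9·132 − 8 = 1180.

1180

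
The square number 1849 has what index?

43

We need n² = 1849, so n = √1849 = 43.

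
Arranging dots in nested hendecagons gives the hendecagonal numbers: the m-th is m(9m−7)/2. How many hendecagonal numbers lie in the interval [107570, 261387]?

87

The n-th hendecagonal number is n(9n−7)/2.
Smallest index with value ≥ 107570: n = 155 (giving 107570).
Largest index with value ≤ 261387: n = 241 (giving 260521).
Indices 155 through 241: 87 terms.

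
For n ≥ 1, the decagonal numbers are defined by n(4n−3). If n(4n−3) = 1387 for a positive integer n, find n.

Set n(4n−3) = 1387, giving 4n² − 3n − 1387 = 0.
The discriminant is 9 + 16·1387 = 22201, and √22201 = 149.
So n = (3 + 149) / 8 = 152/8 = 19.

19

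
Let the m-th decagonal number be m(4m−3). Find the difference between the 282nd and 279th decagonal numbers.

6723

282·(4·282 − 3) = 317250 and 279·(4·279 − 3) = 310527.
Difference: 317250 − 310527 = 6723.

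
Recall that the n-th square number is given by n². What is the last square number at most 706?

676

Solve n² ≤ 706 for integer n.
n = 26 gives 676 ≤ 706, while n = 27 gives 729 > 706; so the answer is 676.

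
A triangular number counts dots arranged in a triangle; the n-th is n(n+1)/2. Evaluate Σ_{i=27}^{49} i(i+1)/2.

17549

Σ i(i+1)/2 = (Σi² + Σi) / 2 over i = 27..49.
Σi = 1225 − 351 = 874 and Σi² = 40425 − 6201 = 34224.
(1·34224 + 1·874) / 2 = 35098/2 = 17549.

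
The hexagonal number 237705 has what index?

345

Set n(2n−1) = 237705, giving 2n² − n − 237705 = 0.
The discriminant is 1 + 8·237705 = 1901641, and √1901641 = 1379.
So n = (1 + 1379) / 4 = 1380/4 = 345.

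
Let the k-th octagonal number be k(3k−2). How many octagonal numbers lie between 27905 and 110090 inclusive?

95

The n-th octagonal number is n(3n−2).
Smallest index with value ≥ 27905: n = 97 (giving 28033).
Largest index with value ≤ 110090: n = 191 (giving 109061).
Indices 97 through 191: 95 terms.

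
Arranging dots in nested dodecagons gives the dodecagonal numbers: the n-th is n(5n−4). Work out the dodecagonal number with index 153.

116433

153·(5·153 − 4) = 153·761 = 116433.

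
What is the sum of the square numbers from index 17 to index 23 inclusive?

2828

Σ_{i=17}^{23} i² = 4324 − 1496 = 2828.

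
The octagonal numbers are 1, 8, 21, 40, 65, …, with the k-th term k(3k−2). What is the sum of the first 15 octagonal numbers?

3480

Σ i(3i−2) = 3Σi² − 2Σi over i = 1..15.
Σi = 120 and Σi² = 1240.
3·1240 − 2·120 = 3480.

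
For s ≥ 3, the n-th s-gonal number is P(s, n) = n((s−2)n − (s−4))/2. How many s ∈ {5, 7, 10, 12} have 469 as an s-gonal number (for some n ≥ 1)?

1

s = 5: P(5, 17) = 425 and P(5, 18) = 477; 469 is not s-gonal.
s = 7: P(7, 14) = 469. ✓
s = 10: P(10, 11) = 451 and P(10, 12) = 540; 469 is not s-gonal.
s = 12: P(12, 10) = 460 and P(12, 11) = 561; 469 is not s-gonal.
Hits: s ∈ {7} → 1.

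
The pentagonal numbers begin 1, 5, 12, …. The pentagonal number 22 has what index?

4

Set n(3n−1)/2 = 22, giving 3n² − n − 44 = 0.
So n = (1 + 23) / 6 = 24/6 = 4.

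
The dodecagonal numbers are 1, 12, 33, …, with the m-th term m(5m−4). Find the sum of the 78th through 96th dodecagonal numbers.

715293

Σ i(5i−4) = 5Σi² − 4Σi over i = 78..96.
Σi = 4656 − 3003 = 1653 and Σi² = 299536 − 155155 = 144381.
5·144381 − 4·1653 = 715293.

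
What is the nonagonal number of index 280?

273700

The 280th nonagonal number is n(7n−5)/2 with n = 280.
280·(7·280 − 5)/2 = 280·1955/2 = 273700.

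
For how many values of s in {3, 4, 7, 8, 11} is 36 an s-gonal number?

2

s = 3: P(3, 8) = 36. ✓
s = 4: P(4, 6) = 36. ✓
s = 7: P(7, 4) = 34 and P(7, 5) = 55; 36 is not s-gonal.
s = 8: P(8, 3) = 21 and P(8, 4) = 40; 36 is not s-gonal.
s = 11: P(11, 3) = 30 and P(11, 4) = 58; 36 is not s-gonal.
Hits: s ∈ {3, 4} → 2.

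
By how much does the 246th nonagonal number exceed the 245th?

1716

Consecutive nonagonal numbers differ by 7n − 6: here 7·246 − 6 = 1716.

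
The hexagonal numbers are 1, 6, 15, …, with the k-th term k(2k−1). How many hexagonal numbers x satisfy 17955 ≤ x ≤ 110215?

The n-th hexagonal number is n(2n−1).
Smallest index with value ≥ 17955: n = 95 (giving 17955).
Largest index with value ≤ 110215: n = 235 (giving 110215).
Indices 95 through 235: 141 terms.

141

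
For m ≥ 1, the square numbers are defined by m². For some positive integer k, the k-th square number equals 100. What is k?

We need n² = 100, so n = √100 = 10.

10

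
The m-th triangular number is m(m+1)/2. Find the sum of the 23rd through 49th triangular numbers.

18801

Σ i(i+1)/2 = (Σi² + Σi) / 2 over i = 23..49.
Σi = 1225 − 253 = 972 and Σi² = 40425 − 3795 = 36630.
(1·36630 + 1·972) / 2 = 37602/2 = 18801.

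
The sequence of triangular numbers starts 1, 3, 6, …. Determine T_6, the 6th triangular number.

The 6th triangular number is n(n+1)/2 with n = 6.
6·7/2 = 42/2 = 21.

21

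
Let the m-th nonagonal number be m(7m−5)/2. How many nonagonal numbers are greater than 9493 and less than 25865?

The n-th nonagonal number is n(7n−5)/2.
Smallest index with value > 9493: n = 53 (giving 9699).
Largest index with value < 25865: n = 86 (giving 25671).
Indices 53 through 86: 34 terms.

34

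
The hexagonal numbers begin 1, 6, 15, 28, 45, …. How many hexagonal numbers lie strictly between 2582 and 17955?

The n-th hexagonal number is n(2n−1).
Smallest index with value > 2582: n = 37 (giving 2701).
Largest index with value < 17955: n = 94 (giving 17578).
Indices 37 through 94: 58 terms.

58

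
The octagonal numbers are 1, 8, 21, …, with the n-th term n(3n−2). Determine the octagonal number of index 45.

The 45th octagonal number is n(3n−2) with n = 45.
45·(3·45 − 2) = 45·133 = 5985.

5985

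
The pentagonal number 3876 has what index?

51

Set n(3n−1)/2 = 3876, giving 3n² − n − 7752 = 0.
The discriminant is 1 + 24·3876 = 93025, and √93025 = 305.
So n = (1 + 305) / 6 = 306/6 = 51.
Check: 51·(3·51 − 1)/2 = 3876. ✓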